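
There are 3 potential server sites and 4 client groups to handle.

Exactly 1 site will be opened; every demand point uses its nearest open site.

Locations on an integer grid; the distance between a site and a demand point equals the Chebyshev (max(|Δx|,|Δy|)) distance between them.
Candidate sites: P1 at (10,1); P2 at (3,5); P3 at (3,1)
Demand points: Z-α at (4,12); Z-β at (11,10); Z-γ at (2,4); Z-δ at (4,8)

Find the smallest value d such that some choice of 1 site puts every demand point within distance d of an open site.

8

Open {P2}.
  Farthest demand point is Z-β at distance 8 (to P2); all others are ≤ 8.
With {P1} the worst case is 11.
With {P3} the worst case is 11.
No size-1 selection achieves below 8.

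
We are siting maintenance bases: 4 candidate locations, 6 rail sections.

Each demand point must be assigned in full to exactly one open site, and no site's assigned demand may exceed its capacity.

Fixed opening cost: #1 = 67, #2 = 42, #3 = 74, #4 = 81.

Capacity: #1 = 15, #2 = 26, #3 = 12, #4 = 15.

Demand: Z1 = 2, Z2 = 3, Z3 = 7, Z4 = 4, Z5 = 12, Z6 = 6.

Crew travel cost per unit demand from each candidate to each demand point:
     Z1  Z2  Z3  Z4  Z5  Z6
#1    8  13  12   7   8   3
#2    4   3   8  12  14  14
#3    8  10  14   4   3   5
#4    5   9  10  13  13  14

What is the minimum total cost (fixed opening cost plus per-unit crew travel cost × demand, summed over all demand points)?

338

Open {#1, #2, #3}; cheapest assignment that respects the capacities:
  #1 (cap 15, load 10): Z4, Z6 — cost 4×7 + 6×3 = 46
  #2 (cap 26, load 12): Z1, Z2, Z3 — cost 2×4 + 3×3 + 7×8 = 73
  #3 (cap 12, load 12): Z5 — cost 12×3 = 36
  Shipping 155, fixed 183 → total 338.
  Any other capacity-feasible assignment to {#1, #2, #3} ships for at least 155.
Compare {#2, #3}: its best feasible assignment gives total 357.
Compare {#1, #2}: its best feasible assignment gives total 396.
Every other set of open sites that can feasibly serve all demand totals ≥ 357 even under its best assignment. Minimum: 338.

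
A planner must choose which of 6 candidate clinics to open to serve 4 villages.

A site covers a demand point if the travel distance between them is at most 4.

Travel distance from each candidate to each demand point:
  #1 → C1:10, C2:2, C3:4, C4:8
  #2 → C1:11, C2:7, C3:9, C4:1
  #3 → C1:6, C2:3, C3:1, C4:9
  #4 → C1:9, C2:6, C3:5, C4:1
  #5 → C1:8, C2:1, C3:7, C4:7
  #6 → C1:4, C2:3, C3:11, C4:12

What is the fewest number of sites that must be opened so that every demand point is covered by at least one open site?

Coverage sets (demand points within 4 of each site):
  #1: {C2, C3}
  #2: {C4}
  #3: {C2, C3}
  #4: {C4}
  #5: {C2}
  #6: {C1, C2}
No 2 sites suffice: every size-2 union leaves at least one demand point uncovered.
But {#1, #2, #6} covers everything, so the minimum is 3.

3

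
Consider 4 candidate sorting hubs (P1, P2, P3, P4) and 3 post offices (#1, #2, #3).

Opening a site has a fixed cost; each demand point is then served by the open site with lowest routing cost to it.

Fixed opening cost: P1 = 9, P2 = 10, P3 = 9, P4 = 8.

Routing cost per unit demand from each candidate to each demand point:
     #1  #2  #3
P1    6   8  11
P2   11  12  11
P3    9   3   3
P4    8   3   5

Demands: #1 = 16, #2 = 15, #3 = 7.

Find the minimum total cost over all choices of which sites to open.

180

Open {P1, P3}: assign each demand point to its cheapest open site.
  #1→P1 16×6=96, #2→P3 15×3=45, #3→P3 7×3=21
  routing cost 162, fixed 18 → total 180.
Compare {P1, P3, P4}: routing cost 162 + fixed 26 = 188.
Compare {P1, P2, P3}: routing cost 162 + fixed 28 = 190.
Compare {P1, P4}: routing cost 176 + fixed 17 = 193.
All other subsets cost ≥ 188. Minimum total cost: 180.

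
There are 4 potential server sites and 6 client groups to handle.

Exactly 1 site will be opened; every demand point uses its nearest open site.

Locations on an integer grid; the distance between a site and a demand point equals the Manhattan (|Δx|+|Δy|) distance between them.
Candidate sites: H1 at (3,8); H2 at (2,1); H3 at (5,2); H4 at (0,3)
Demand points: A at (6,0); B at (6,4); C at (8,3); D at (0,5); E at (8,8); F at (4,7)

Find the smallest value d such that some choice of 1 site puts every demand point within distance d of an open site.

9

Open {H3}.
  Farthest demand point is E at distance 9 (to H3); all others are ≤ 9.
With {H1} the worst case is 11.
With {H2} the worst case is 13.
No size-1 selection achieves below 9.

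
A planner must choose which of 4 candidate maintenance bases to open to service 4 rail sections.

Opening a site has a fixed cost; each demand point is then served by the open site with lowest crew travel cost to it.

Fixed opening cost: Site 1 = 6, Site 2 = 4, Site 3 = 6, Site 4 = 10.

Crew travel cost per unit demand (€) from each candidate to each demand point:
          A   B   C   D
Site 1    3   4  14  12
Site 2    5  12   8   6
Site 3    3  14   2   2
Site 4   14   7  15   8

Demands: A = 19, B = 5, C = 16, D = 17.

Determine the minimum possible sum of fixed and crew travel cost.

155

Open {Site 1, Site 3}: assign each demand point to its cheapest open site.
  A→Site 1 19×3=57, B→Site 1 5×4=20, C→Site 3 16×2=32, D→Site 3 17×2=34
  crew travel cost 143, fixed 12 → total 155.
Compare {Site 1, Site 2, Site 3}: crew travel cost 143 + fixed 16 = 159.
Compare {Site 1, Site 3, Site 4}: crew travel cost 143 + fixed 22 = 165.
Compare {Site 1, Site 2, Site 3, Site 4}: crew travel cost 143 + fixed 26 = 169.
All other subsets cost ≥ 159. Minimum total cost: 155.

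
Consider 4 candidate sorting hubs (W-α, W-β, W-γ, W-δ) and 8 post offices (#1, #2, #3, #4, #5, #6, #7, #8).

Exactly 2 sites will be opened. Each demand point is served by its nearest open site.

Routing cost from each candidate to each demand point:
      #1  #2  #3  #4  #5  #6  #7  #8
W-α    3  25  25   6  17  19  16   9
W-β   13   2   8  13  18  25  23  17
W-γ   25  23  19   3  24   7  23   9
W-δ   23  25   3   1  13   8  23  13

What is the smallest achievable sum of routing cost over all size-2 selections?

Open {W-β, W-δ}.
  #1→W-β 13, #2→W-β 2, #3→W-δ 3, #4→W-δ 1, #5→W-δ 13, #6→W-δ 8, #7→W-β 23, #8→W-δ 13  ⇒ total 76.
Compare {W-α, W-δ}: total 78.
Compare {W-α, W-β}: total 80.
No size-2 selection does better; minimum is 76.

76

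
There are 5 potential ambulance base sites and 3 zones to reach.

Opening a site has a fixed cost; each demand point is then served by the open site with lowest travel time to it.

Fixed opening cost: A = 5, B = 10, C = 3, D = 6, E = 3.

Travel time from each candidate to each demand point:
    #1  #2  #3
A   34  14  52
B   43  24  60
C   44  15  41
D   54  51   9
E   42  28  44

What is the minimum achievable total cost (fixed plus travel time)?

68

Open {A, D}: assign each demand point to its cheapest open site.
  #1→A 34, #2→A 14, #3→D 9
  travel time 57, fixed 11 → total 68.
Compare {A, C, D}: travel time 57 + fixed 14 = 71.
Compare {A, D, E}: travel time 57 + fixed 14 = 71.
Compare {A, C, D, E}: travel time 57 + fixed 17 = 74.
All other subsets cost ≥ 71. Minimum total cost: 68.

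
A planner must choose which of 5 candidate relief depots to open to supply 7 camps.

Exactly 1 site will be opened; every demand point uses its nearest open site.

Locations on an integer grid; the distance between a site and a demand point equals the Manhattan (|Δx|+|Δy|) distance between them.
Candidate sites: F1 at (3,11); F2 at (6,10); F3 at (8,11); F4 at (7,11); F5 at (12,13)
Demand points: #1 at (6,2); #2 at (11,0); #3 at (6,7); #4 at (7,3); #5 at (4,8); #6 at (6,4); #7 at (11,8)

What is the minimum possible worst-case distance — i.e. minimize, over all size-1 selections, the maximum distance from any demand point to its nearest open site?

Open {F3}.
  Farthest demand point is #2 at distance 14 (to F3); all others are ≤ 14.
With {F2} the worst case is 15.
With {F4} the worst case is 15.
No size-1 selection achieves below 14.

14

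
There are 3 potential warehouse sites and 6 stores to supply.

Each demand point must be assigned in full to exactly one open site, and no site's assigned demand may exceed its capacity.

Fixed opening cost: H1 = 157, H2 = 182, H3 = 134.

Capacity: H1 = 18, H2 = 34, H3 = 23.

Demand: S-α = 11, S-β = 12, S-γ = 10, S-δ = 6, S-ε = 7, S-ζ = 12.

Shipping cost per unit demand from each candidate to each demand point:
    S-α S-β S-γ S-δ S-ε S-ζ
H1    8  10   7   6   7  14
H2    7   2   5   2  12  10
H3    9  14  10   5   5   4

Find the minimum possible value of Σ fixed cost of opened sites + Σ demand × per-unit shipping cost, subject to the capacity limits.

730

Open {H1, H2, H3}; cheapest assignment that respects the capacities:
  H1 (cap 18, load 11): S-α — cost 11×8 = 88
  H2 (cap 34, load 28): S-β, S-γ, S-δ — cost 12×2 + 10×5 + 6×2 = 86
  H3 (cap 23, load 19): S-ε, S-ζ — cost 7×5 + 12×4 = 83
  Shipping 257, fixed 473 → total 730.
  Any other capacity-feasible assignment to {H1, H2, H3} ships for at least 257.
Total demand is 58 and no other set of sites has combined capacity ≥ 58, so {H1, H2, H3} is the only feasible choice of open sites. Minimum: 730.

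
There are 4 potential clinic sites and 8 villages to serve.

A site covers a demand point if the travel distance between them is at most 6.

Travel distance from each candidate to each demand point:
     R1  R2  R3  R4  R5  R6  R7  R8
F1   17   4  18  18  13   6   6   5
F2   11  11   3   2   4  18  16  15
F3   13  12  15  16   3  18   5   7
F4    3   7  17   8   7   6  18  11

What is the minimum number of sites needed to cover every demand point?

3

Coverage sets (demand points within 6 of each site):
  F1: {R2, R6, R7, R8}
  F2: {R3, R4, R5}
  F3: {R5, R7}
  F4: {R1, R6}
No 2 sites suffice: every size-2 union leaves at least one demand point uncovered.
But {F1, F2, F4} covers everything, so the minimum is 3.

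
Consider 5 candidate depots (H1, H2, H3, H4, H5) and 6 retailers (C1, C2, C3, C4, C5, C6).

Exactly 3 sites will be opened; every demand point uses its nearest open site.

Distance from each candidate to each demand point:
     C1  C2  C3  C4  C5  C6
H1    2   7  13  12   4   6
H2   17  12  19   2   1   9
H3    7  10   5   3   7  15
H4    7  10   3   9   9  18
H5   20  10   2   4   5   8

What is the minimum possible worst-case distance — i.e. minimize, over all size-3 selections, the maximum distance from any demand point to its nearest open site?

7

Open {H1, H2, H3}.
  Farthest demand point is C2 at distance 7 (to H1); all others are ≤ 7.
With {H1, H2, H4} the worst case is 7.
With {H1, H2, H5} the worst case is 7.
No size-3 selection achieves below 7.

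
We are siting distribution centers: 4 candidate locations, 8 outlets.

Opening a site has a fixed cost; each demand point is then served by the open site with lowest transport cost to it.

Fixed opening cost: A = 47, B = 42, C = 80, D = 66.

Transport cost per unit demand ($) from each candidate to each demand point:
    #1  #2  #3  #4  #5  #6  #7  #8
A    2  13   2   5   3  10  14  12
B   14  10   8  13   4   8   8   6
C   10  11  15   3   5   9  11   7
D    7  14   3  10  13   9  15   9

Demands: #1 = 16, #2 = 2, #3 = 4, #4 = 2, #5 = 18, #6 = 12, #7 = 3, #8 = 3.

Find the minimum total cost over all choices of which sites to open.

Open {A, B}: assign each demand point to its cheapest open site.
  #1→A 16×2=32, #2→B 2×10=20, #3→A 4×2=8, #4→A 2×5=10, #5→A 18×3=54, #6→B 12×8=96, #7→B 3×8=24, #8→B 3×6=18
  transport cost 262, fixed 89 → total 351.
Compare {A}: transport cost 328 + fixed 47 = 375.
Compare {A, C}: transport cost 284 + fixed 127 = 411.
Compare {A, B, D}: transport cost 262 + fixed 155 = 417.
All other subsets cost ≥ 375. Minimum total cost: 351.

351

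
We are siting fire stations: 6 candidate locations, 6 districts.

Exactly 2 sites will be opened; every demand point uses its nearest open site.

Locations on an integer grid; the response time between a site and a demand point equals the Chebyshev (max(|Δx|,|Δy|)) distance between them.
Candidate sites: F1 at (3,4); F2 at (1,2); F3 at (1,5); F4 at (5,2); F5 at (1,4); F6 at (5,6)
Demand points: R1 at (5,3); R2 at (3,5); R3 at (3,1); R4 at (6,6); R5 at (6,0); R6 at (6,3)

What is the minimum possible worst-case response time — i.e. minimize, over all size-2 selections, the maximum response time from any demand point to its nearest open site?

Open {F4, F6}.
  Farthest demand point is R2 at response time 2 (to F6); all others are ≤ 2.
With {F1, F4} the worst case is 3.
With {F1, F2} the worst case is 4.
No size-2 selection achieves below 2.

2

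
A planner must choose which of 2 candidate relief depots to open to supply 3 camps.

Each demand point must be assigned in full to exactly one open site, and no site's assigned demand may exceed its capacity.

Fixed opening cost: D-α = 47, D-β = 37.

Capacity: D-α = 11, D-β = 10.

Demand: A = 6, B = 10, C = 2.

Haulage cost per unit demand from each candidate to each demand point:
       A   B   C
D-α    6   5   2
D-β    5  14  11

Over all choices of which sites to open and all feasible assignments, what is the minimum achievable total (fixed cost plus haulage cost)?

Open {D-α, D-β}; cheapest assignment that respects the capacities:
  D-α (cap 11, load 10): B — cost 10×5 = 50
  D-β (cap 10, load 8): A, C — cost 6×5 + 2×11 = 52
  Shipping 102, fixed 84 → total 186.
  Any other capacity-feasible assignment to {D-α, D-β} ships for at least 102.
Total demand is 18 and no other set of sites has combined capacity ≥ 18, so {D-α, D-β} is the only feasible choice of open sites. Minimum: 186.

186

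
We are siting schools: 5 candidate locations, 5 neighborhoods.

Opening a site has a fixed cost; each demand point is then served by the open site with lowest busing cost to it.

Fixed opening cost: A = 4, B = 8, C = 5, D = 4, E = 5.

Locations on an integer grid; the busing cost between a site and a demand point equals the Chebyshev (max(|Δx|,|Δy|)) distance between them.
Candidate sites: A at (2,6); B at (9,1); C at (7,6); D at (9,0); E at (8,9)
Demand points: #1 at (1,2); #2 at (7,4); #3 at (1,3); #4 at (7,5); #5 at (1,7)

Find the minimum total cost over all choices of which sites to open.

20

Open {A, C}: assign each demand point to its cheapest open site.
  #1→A 4, #2→C 2, #3→A 3, #4→C 1, #5→A 1
  busing cost 11, fixed 9 → total 20.
Compare {A}: busing cost 18 + fixed 4 = 22.
Compare {A, C, D}: busing cost 11 + fixed 13 = 24.
Compare {A, D}: busing cost 17 + fixed 8 = 25.
All other subsets cost ≥ 22. Minimum total cost: 20.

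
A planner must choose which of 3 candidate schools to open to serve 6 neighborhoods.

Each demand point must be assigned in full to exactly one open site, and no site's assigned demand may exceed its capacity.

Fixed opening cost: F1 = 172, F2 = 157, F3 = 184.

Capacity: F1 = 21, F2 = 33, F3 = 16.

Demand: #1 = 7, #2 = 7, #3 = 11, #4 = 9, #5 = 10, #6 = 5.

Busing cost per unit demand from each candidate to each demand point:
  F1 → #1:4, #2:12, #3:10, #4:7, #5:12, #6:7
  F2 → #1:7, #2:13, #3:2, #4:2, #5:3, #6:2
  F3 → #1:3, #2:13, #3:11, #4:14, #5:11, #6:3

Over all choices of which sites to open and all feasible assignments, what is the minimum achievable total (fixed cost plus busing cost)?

Open {F1, F2}; cheapest assignment that respects the capacities:
  F1 (cap 21, load 19): #1, #2, #6 — cost 7×4 + 7×12 + 5×7 = 147
  F2 (cap 33, load 30): #3, #4, #5 — cost 11×2 + 9×2 + 10×3 = 70
  Shipping 217, fixed 329 → total 546.
  Any other capacity-feasible assignment to {F1, F2} ships for at least 217.
Compare {F2, F3}: its best feasible assignment gives total 641.
Compare {F1, F2, F3}: its best feasible assignment gives total 703.
Every other set of open sites that can feasibly serve all demand totals ≥ 641 even under its best assignment. Minimum: 546.

546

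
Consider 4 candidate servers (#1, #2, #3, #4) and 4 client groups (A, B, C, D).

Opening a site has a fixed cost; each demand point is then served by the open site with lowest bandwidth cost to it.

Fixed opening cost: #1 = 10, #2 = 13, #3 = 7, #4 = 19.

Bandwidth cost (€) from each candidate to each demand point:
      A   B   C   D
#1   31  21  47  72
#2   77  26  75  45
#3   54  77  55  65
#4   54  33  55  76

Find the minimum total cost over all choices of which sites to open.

167

Open {#1, #2}: assign each demand point to its cheapest open site.
  A→#1 31, B→#1 21, C→#1 47, D→#2 45
  bandwidth cost 144, fixed 23 → total 167.
Compare {#1, #2, #3}: bandwidth cost 144 + fixed 30 = 174.
Compare {#1}: bandwidth cost 171 + fixed 10 = 181.
Compare {#1, #3}: bandwidth cost 164 + fixed 17 = 181.
All other subsets cost ≥ 174. Minimum total cost: 167.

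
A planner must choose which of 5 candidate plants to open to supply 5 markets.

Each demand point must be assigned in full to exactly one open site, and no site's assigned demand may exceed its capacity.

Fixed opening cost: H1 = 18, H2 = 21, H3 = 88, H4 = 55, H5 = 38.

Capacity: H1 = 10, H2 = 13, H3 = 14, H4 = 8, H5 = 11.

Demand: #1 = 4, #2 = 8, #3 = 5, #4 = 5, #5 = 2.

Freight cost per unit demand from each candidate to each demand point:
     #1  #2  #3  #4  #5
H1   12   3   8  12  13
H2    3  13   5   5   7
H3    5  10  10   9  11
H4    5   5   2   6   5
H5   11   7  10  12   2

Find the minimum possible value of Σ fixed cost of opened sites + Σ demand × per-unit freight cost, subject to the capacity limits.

Open {H1, H2, H4}; cheapest assignment that respects the capacities:
  H1 (cap 10, load 8): #2 — cost 8×3 = 24
  H2 (cap 13, load 9): #1, #4 — cost 4×3 + 5×5 = 37
  H4 (cap 8, load 7): #3, #5 — cost 5×2 + 2×5 = 20
  Shipping 81, fixed 94 → total 175.
  Any other capacity-feasible assignment to {H1, H2, H4} ships for at least 81.
Compare {H1, H2, H5}: its best feasible assignment gives total 192.
Compare {H1, H2, H4, H5}: its best feasible assignment gives total 207.
Every other set of open sites that can feasibly serve all demand totals ≥ 192 even under its best assignment. Minimum: 175.

175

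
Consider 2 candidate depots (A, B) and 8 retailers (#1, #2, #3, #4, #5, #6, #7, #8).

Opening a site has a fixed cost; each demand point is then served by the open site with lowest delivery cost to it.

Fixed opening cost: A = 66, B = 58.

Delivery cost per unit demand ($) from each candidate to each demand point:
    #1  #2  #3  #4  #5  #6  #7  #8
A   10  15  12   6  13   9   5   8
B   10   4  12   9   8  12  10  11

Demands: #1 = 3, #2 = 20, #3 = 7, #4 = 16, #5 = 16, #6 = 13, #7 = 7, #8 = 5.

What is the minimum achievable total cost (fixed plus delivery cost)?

734

Open {A, B}: assign each demand point to its cheapest open site.
  #1→A 3×10=30, #2→B 20×4=80, #3→A 7×12=84, #4→A 16×6=96, #5→B 16×8=128, #6→A 13×9=117, #7→A 7×5=35, #8→A 5×8=40
  delivery cost 610, fixed 124 → total 734.
Compare {B}: delivery cost 747 + fixed 58 = 805.
Compare {A}: delivery cost 910 + fixed 66 = 976.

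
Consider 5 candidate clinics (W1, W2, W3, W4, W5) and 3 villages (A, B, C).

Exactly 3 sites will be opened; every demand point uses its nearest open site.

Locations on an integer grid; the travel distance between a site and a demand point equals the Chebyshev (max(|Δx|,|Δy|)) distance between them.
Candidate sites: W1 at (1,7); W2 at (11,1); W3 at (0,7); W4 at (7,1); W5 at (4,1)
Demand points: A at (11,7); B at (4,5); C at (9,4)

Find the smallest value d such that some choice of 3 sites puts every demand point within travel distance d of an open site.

Open {W1, W2, W3}.
  Farthest demand point is A at travel distance 6 (to W2); all others are ≤ 6.
With {W1, W2, W4} the worst case is 6.
With {W1, W2, W5} the worst case is 6.
No size-3 selection achieves below 6.

6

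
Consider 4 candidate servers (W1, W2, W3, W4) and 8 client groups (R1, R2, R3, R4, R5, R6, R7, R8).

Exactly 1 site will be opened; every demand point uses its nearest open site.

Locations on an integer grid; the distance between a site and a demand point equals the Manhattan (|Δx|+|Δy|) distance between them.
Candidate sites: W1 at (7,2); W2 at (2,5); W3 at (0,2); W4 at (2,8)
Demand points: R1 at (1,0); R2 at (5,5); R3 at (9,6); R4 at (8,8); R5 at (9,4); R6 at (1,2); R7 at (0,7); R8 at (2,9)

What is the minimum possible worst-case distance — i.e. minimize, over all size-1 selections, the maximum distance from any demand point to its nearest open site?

9

Open {W2}.
  Farthest demand point is R4 at distance 9 (to W2); all others are ≤ 9.
With {W4} the worst case is 11.
With {W1} the worst case is 12.
No size-1 selection achieves below 9.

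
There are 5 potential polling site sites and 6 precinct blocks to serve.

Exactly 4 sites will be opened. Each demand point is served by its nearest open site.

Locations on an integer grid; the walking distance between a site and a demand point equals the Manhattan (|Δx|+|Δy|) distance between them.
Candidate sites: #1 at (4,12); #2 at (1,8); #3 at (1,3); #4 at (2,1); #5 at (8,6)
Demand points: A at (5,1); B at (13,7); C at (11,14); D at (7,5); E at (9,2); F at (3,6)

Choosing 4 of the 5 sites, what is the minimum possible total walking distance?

29

Open {#1, #2, #4, #5}.
  A→#4 3, B→#5 6, C→#1 9, D→#5 2, E→#5 5, F→#2 4  ⇒ total 29.
Compare {#1, #3, #4, #5}: total 30.
Compare {#2, #3, #4, #5}: total 31.
No size-4 selection does better; minimum is 29.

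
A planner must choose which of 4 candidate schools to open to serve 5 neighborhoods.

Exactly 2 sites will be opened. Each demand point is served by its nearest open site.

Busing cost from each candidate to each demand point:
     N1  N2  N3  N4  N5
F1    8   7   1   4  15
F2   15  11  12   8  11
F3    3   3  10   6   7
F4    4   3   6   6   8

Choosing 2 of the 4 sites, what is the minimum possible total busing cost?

18

Open {F1, F3}.
  N1→F3 3, N2→F3 3, N3→F1 1, N4→F1 4, N5→F3 7  ⇒ total 18.
Compare {F1, F4}: total 20.
Compare {F3, F4}: total 25.
No size-2 selection does better; minimum is 18.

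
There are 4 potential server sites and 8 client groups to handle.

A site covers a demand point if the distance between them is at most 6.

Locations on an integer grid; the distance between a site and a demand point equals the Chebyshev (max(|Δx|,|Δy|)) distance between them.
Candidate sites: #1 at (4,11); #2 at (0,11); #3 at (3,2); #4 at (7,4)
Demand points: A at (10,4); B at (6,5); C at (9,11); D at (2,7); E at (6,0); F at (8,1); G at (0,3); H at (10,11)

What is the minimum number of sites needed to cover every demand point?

Coverage sets (demand points within 6 of each site):
  #1: {B, C, D, H}
  #2: {B, D}
  #3: {B, D, E, F, G}
  #4: {A, B, D, E, F}
No 2 sites suffice: every size-2 union leaves at least one demand point uncovered.
But {#1, #3, #4} covers everything, so the minimum is 3.

3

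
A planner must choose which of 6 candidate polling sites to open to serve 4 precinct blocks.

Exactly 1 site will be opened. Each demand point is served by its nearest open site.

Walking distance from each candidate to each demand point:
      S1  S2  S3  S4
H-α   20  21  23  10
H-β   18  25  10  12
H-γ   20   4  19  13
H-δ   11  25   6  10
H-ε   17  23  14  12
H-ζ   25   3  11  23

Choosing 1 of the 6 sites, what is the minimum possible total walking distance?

Open {H-δ}.
  S1→H-δ 11, S2→H-δ 25, S3→H-δ 6, S4→H-δ 10  ⇒ total 52.
Compare {H-γ}: total 56.
Compare {H-ζ}: total 62.
No size-1 selection does better; minimum is 52.

52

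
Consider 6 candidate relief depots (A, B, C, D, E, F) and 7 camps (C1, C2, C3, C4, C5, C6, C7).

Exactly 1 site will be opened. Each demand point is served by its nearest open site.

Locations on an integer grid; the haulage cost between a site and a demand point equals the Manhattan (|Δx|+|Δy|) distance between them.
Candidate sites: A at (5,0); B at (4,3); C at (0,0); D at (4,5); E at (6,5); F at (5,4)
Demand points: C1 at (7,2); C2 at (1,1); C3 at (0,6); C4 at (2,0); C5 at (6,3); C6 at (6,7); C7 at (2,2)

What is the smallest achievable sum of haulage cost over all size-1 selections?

32

Open {B}.
  C1→B 4, C2→B 5, C3→B 7, C4→B 5, C5→B 2, C6→B 6, C7→B 3  ⇒ total 32.
Compare {F}: total 36.
Compare {D}: total 38.
No size-1 selection does better; minimum is 32.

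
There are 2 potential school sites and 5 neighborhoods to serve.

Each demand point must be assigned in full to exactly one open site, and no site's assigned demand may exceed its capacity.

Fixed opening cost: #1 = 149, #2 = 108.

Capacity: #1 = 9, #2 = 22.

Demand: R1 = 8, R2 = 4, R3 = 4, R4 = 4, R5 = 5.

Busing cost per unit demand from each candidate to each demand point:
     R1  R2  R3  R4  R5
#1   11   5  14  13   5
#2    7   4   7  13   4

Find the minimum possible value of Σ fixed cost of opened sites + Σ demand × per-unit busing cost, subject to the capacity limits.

Open {#1, #2}; cheapest assignment that respects the capacities:
  #1 (cap 9, load 4): R4 — cost 4×13 = 52
  #2 (cap 22, load 21): R1, R2, R3, R5 — cost 8×7 + 4×4 + 4×7 + 5×4 = 120
  Shipping 172, fixed 257 → total 429.
  Any other capacity-feasible assignment to {#1, #2} ships for at least 172.
Total demand is 25 and no other set of sites has combined capacity ≥ 25, so {#1, #2} is the only feasible choice of open sites. Minimum: 429.

429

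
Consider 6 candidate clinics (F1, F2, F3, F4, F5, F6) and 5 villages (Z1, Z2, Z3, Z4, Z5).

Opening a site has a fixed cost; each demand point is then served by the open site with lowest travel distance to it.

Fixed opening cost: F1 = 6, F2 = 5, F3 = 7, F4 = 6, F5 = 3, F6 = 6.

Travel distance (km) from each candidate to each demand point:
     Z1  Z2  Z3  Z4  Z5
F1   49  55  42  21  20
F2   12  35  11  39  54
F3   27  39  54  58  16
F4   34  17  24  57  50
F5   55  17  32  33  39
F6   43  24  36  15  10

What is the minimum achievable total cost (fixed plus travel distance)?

79

Open {F2, F5, F6}: assign each demand point to its cheapest open site.
  Z1→F2 12, Z2→F5 17, Z3→F2 11, Z4→F6 15, Z5→F6 10
  travel distance 65, fixed 14 → total 79.
Compare {F2, F4, F6}: travel distance 65 + fixed 17 = 82.
Compare {F2, F6}: travel distance 72 + fixed 11 = 83.
Compare {F1, F2, F5, F6}: travel distance 65 + fixed 20 = 85.
All other subsets cost ≥ 82. Minimum total cost: 79.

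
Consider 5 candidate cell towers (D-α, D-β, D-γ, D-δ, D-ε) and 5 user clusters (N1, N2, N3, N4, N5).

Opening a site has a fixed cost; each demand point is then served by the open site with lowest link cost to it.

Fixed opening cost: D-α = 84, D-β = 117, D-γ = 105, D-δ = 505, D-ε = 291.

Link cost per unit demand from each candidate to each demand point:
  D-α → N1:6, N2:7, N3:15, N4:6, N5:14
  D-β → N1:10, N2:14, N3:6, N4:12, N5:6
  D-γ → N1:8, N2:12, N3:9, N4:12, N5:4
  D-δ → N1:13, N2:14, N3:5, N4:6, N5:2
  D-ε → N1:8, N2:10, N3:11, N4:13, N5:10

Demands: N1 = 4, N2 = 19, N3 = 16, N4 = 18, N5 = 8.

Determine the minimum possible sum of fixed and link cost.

610

Open {D-α, D-β}: assign each demand point to its cheapest open site.
  N1→D-α 4×6=24, N2→D-α 19×7=133, N3→D-β 16×6=96, N4→D-α 18×6=108, N5→D-β 8×6=48
  link cost 409, fixed 201 → total 610.
Compare {D-α, D-γ}: link cost 441 + fixed 189 = 630.
Compare {D-α, D-β, D-γ}: link cost 393 + fixed 306 = 699.
Compare {D-α}: link cost 617 + fixed 84 = 701.
All other subsets cost ≥ 630. Minimum total cost: 610.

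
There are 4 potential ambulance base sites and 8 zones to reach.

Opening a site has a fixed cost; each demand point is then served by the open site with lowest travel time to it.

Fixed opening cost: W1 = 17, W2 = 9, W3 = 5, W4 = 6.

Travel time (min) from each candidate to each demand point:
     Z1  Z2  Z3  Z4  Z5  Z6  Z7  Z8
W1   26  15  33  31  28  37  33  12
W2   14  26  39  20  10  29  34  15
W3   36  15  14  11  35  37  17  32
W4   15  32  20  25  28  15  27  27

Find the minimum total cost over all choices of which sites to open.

131

Open {W2, W3, W4}: assign each demand point to its cheapest open site.
  Z1→W2 14, Z2→W3 15, Z3→W3 14, Z4→W3 11, Z5→W2 10, Z6→W4 15, Z7→W3 17, Z8→W2 15
  travel time 111, fixed 20 → total 131.
Compare {W2, W3}: travel time 125 + fixed 14 = 139.
Compare {W1, W2, W3, W4}: travel time 108 + fixed 37 = 145.
Compare {W3, W4}: travel time 142 + fixed 11 = 153.
All other subsets cost ≥ 139. Minimum total cost: 131.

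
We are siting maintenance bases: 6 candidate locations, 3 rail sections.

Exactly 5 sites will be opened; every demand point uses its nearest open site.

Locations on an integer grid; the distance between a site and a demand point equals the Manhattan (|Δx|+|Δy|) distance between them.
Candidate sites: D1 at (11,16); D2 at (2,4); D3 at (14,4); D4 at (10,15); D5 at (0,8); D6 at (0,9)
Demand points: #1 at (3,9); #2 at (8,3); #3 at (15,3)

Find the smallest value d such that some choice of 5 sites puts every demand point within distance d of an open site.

7

Open {D1, D2, D3, D4, D5}.
  Farthest demand point is #2 at distance 7 (to D2); all others are ≤ 7.
With {D1, D2, D3, D4, D6} the worst case is 7.
With {D1, D2, D3, D5, D6} the worst case is 7.
No size-5 selection achieves below 7.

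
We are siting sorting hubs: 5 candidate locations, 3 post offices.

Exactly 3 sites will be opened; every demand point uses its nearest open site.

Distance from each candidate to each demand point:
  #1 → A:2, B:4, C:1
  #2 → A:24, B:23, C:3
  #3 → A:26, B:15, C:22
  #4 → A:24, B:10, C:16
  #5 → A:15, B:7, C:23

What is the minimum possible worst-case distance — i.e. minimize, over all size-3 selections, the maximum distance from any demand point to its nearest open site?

4

Open {#1, #2, #3}.
  Farthest demand point is B at distance 4 (to #1); all others are ≤ 4.
With {#1, #2, #4} the worst case is 4.
With {#1, #2, #5} the worst case is 4.
No size-3 selection achieves below 4.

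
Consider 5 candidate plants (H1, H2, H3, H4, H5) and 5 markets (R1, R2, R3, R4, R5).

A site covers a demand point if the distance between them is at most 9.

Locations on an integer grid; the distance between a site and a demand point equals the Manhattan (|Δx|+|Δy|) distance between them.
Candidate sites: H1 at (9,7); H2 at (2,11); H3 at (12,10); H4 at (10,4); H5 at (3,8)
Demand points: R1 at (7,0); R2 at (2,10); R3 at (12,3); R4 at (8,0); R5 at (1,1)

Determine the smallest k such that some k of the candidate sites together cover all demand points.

2

Coverage sets (demand points within 9 of each site):
  H1: {R1, R3, R4}
  H2: {R2}
  H3: {R3}
  H4: {R1, R3, R4}
  H5: {R2, R5}
No single site covers all 5 demand points.
But {H1, H5} covers everything, so the minimum is 2.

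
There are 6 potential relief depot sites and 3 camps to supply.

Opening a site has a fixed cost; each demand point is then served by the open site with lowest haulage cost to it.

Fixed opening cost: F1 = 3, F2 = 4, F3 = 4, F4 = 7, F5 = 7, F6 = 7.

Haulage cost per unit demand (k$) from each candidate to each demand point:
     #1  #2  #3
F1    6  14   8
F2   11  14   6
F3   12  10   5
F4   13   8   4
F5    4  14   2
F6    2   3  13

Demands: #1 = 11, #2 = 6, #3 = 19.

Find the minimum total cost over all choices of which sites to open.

92

Open {F5, F6}: assign each demand point to its cheapest open site.
  #1→F6 11×2=22, #2→F6 6×3=18, #3→F5 19×2=38
  haulage cost 78, fixed 14 → total 92.
Compare {F1, F5, F6}: haulage cost 78 + fixed 17 = 95.
Compare {F2, F5, F6}: haulage cost 78 + fixed 18 = 96.
Compare {F3, F5, F6}: haulage cost 78 + fixed 18 = 96.
All other subsets cost ≥ 95. Minimum total cost: 92.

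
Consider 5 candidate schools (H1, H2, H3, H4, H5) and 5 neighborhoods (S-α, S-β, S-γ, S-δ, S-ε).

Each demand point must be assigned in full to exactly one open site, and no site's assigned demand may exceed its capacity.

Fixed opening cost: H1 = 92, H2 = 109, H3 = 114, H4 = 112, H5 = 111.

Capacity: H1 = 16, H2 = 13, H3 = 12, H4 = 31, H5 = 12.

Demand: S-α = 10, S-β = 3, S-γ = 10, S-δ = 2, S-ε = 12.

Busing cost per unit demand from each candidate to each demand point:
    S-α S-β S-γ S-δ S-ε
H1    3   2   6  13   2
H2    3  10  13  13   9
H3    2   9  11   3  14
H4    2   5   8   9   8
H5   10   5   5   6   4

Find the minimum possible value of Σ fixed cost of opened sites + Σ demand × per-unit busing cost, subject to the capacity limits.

Open {H1, H4}; cheapest assignment that respects the capacities:
  H1 (cap 16, load 15): S-β, S-ε — cost 3×2 + 12×2 = 30
  H4 (cap 31, load 22): S-α, S-γ, S-δ — cost 10×2 + 10×8 + 2×9 = 118
  Shipping 148, fixed 204 → total 352.
  Any other capacity-feasible assignment to {H1, H4} ships for at least 148.
Compare {H4, H5}: its best feasible assignment gives total 404.
Compare {H1, H3, H5}: its best feasible assignment gives total 423.
Every other set of open sites that can feasibly serve all demand totals ≥ 404 even under its best assignment. Minimum: 352.

352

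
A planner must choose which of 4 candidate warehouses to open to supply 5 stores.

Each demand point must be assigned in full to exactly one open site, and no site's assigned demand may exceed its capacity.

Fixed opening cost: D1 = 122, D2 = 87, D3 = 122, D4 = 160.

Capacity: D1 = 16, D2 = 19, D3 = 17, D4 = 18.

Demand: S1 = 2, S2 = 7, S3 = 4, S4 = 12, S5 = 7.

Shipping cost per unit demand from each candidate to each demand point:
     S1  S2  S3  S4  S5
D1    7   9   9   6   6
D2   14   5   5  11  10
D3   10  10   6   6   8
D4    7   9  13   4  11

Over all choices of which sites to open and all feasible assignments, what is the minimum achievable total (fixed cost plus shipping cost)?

Open {D1, D2}; cheapest assignment that respects the capacities:
  D1 (cap 16, load 14): S1, S4 — cost 2×7 + 12×6 = 86
  D2 (cap 19, load 18): S2, S3, S5 — cost 7×5 + 4×5 + 7×10 = 125
  Shipping 211, fixed 209 → total 420.
  Any other capacity-feasible assignment to {D1, D2} ships for at least 211.
Compare {D2, D3}: its best feasible assignment gives total 426.
Compare {D2, D4}: its best feasible assignment gives total 434.
Every other set of open sites that can feasibly serve all demand totals ≥ 426 even under its best assignment. Minimum: 420.

420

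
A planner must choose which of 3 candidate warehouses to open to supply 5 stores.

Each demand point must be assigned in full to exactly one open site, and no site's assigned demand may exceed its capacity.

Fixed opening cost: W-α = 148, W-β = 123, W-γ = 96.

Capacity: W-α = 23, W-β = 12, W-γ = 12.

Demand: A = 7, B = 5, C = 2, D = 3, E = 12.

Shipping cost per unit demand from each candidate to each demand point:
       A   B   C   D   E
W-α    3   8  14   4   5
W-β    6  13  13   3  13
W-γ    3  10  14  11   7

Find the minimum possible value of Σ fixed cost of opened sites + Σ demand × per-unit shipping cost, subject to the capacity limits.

405

Open {W-α, W-γ}; cheapest assignment that respects the capacities:
  W-α (cap 23, load 22): B, C, D, E — cost 5×8 + 2×14 + 3×4 + 12×5 = 140
  W-γ (cap 12, load 7): A — cost 7×3 = 21
  Shipping 161, fixed 244 → total 405.
  Any other capacity-feasible assignment to {W-α, W-γ} ships for at least 161.
Compare {W-α, W-β}: its best feasible assignment gives total 448.
Compare {W-α, W-β, W-γ}: its best feasible assignment gives total 523.
Every other set of open sites that can feasibly serve all demand totals ≥ 448 even under its best assignment. Minimum: 405.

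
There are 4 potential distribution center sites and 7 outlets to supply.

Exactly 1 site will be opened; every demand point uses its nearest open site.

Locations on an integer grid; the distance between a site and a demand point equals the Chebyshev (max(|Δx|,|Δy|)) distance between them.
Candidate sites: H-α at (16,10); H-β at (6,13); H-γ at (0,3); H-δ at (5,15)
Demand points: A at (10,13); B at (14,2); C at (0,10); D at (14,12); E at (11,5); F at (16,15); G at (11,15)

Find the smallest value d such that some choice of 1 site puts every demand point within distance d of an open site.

Open {H-β}.
  Farthest demand point is B at distance 11 (to H-β); all others are ≤ 11.
With {H-δ} the worst case is 13.
With {H-α} the worst case is 16.
No size-1 selection achieves below 11.

11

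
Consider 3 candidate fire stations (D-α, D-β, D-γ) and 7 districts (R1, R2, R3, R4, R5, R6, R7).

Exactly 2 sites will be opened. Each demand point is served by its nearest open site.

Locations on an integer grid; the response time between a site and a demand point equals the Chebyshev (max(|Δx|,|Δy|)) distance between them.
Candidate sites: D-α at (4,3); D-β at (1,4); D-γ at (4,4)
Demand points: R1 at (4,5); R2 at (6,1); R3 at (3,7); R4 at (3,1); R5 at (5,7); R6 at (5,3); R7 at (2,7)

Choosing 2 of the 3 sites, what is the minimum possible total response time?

Open {D-α, D-γ}.
  R1→D-γ 1, R2→D-α 2, R3→D-γ 3, R4→D-α 2, R5→D-γ 3, R6→D-α 1, R7→D-γ 3  ⇒ total 15.
Compare {D-α, D-β}: total 17.
Compare {D-β, D-γ}: total 17.

15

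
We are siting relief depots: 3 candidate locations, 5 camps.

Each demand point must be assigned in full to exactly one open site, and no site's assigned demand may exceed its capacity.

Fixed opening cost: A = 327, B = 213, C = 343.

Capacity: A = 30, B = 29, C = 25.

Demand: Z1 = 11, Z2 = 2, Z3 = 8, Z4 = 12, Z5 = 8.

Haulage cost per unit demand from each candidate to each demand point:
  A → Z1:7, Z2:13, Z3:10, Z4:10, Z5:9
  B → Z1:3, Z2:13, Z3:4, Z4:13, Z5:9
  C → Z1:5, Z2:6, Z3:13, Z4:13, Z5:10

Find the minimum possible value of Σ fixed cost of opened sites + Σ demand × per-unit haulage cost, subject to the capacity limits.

Open {A, B}; cheapest assignment that respects the capacities:
  A (cap 30, load 22): Z2, Z4, Z5 — cost 2×13 + 12×10 + 8×9 = 218
  B (cap 29, load 19): Z1, Z3 — cost 11×3 + 8×4 = 65
  Shipping 283, fixed 540 → total 823.
  Any other capacity-feasible assignment to {A, B} ships for at least 283.
Compare {B, C}: its best feasible assignment gives total 861.
Compare {A, C}: its best feasible assignment gives total 1009.
Every other set of open sites that can feasibly serve all demand totals ≥ 861 even under its best assignment. Minimum: 823.

823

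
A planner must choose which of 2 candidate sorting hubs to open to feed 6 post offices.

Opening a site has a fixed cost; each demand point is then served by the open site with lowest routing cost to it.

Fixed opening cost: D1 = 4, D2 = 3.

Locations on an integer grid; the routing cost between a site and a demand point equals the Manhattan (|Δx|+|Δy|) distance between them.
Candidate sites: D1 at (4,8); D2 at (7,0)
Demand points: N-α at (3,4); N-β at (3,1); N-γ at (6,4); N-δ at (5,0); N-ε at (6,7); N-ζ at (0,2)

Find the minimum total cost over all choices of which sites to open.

Open {D1, D2}: assign each demand point to its cheapest open site.
  N-α→D1 5, N-β→D2 5, N-γ→D2 5, N-δ→D2 2, N-ε→D1 3, N-ζ→D2 9
  routing cost 29, fixed 7 → total 36.
Compare {D2}: routing cost 37 + fixed 3 = 40.
Compare {D1}: routing cost 41 + fixed 4 = 45.

36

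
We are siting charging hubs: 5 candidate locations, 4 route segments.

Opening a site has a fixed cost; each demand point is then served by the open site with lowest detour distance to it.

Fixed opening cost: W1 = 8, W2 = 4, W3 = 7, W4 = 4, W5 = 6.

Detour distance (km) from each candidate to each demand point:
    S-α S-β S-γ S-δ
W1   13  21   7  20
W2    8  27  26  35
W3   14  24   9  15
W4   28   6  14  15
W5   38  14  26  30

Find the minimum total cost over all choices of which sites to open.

51

Open {W2, W4}: assign each demand point to its cheapest open site.
  S-α→W2 8, S-β→W4 6, S-γ→W4 14, S-δ→W4 15
  detour distance 43, fixed 8 → total 51.
Compare {W1, W2, W4}: detour distance 36 + fixed 16 = 52.
Compare {W1, W4}: detour distance 41 + fixed 12 = 53.
Compare {W2, W3, W4}: detour distance 38 + fixed 15 = 53.
All other subsets cost ≥ 52. Minimum total cost: 51.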